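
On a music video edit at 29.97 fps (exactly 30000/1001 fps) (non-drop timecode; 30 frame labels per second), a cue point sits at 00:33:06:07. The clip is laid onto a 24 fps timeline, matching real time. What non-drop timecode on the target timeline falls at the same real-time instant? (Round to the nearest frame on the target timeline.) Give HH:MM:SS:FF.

00:33:08:05

Source frame index: (0×3600 + 33×60 + 6) × 30 + 7 = 59587.
Real time: 59587 / (30000/1001) = 59646587/30000 s.
Target frame: (59646587/30000) × (24) = 59646587/1250 ≈ 47717.270 → 47717.
At 24 labels/s: frame 47717 → 00:33:08:05.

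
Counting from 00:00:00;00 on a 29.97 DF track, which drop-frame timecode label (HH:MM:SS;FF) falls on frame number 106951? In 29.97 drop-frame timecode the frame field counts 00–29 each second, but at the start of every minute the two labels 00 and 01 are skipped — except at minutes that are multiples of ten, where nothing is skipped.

00:59:28;19

Ten DF minutes hold 17982 frames, so frame 106951 lies in block 5 (frames 89910–107891) with 17041 frames into that block.
The block's first minute is 1800 frames and the rest 1798 each; 17041 frames reaches minute 9, so 5 × 18 + 9 × 2 = 108 labels have been skipped so far.
Adding those back, label number 106951 + 108 = 107059 at 30 labels/s is 3568 s + 19 f = 0 h 59 min 28 s frame 19, i.e. 00:59:28;19.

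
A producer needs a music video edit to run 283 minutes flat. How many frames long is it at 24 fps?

283 min = 16980 s.
Frames = 16980 × 24 = 407520.

407520 frames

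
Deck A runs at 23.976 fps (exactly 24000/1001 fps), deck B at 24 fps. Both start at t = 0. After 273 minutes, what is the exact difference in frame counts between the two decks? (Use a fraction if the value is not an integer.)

4320/11 frames

273 min = 16380 s.
A emits 24000/1001 × 16380 = 4320000/11 frames; B emits 24 × 16380 = 393120.
Difference = 4320/11 frames (≈ 392.7273); B is ahead of A.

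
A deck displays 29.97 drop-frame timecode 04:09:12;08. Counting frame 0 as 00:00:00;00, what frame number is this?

448118

As if non-drop at 30 labels/s: (4 × 3600 + 9 × 60 + 12) × 30 + 8 = 448568.
Minute boundaries passed: 249; those not divisible by 10: 249 − 24 = 225; dropped labels = 2 × 225 = 450.
Actual frame index = 448568 − 450 = 448118.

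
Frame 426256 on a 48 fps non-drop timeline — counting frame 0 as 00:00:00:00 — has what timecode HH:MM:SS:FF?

02:28:00:16

426256 ÷ 48 = 8880 full seconds, remainder 16 frames.
8880 s = 2 h 28 min 0 s.
Timecode: 02:28:00:16.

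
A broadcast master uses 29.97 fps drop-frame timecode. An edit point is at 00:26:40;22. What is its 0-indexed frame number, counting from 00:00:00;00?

As if non-drop at 30 labels/s: (0 × 3600 + 26 × 60 + 40) × 30 + 22 = 48022.
Minute boundaries passed: 26; those not divisible by 10: 26 − 2 = 24; dropped labels = 2 × 24 = 48.
Actual frame index = 48022 − 48 = 47974.

47974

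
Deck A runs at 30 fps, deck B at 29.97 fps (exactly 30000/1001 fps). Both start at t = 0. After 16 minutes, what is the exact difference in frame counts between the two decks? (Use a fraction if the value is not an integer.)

28800/1001 frames

16 min = 960 s.
A emits 30 × 960 = 28800 frames; B emits 30000/1001 × 960 = 28800000/1001.
Difference = 28800/1001 frames (≈ 28.7712); B is behind A.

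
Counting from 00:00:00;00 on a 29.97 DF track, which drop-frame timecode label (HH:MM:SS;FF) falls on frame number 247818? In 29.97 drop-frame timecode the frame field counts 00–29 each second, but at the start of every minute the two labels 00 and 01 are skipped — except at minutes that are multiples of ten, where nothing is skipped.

Each 10-minute DF block holds 10 × 60 × 30 − 9 × 2 = 17982 frames. 247818 ÷ 17982 → 13 full blocks, remainder 14052.
Within the partial block the first minute is 1800 frames and each further minute 1798, so 7 further minute boundaries passed. Total skipped labels = 18 × 13 + 2 × 7 = 248.
Non-drop label index = 247818 + 248 = 248066; at 30 labels/s that is 02:17:48:26, i.e. DF 02:17:48;26.

02:17:48;26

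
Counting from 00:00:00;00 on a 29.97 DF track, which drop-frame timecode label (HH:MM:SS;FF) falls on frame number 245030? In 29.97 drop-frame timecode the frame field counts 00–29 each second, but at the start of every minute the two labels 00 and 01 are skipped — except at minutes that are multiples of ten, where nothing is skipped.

Each 10-minute DF block holds 10 × 60 × 30 − 9 × 2 = 17982 frames. 245030 ÷ 17982 → 13 full blocks, remainder 11264.
Within the partial block the first minute is 1800 frames and each further minute 1798, so 6 further minute boundaries passed. Total skipped labels = 18 × 13 + 2 × 6 = 246.
Non-drop label index = 245030 + 246 = 245276; at 30 labels/s that is 02:16:15:26, i.e. DF 02:16:15;26.

02:16:15;26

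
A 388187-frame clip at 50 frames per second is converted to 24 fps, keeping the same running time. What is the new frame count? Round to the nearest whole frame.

186330 frames

Frames at target rate = 388187 × (24) / (50) = 4658244/25 ≈ 186329.760.
Nearest whole frame: 186330.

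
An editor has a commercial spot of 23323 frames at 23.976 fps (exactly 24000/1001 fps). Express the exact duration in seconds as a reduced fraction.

Running time = 23323 ÷ (24000/1001) = 23323 × 1001/24000 = 23346323/24000 s.

23346323/24000 seconds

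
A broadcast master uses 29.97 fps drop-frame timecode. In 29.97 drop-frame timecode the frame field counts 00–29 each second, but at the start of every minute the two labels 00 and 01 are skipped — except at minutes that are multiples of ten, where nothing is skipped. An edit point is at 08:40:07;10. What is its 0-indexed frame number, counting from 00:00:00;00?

As if non-drop at 30 labels/s: (8 × 3600 + 40 × 60 + 7) × 30 + 10 = 936220.
Minute boundaries passed: 520; those not divisible by 10: 520 − 52 = 468; dropped labels = 2 × 468 = 936.
Actual frame index = 936220 − 936 = 935284.

935284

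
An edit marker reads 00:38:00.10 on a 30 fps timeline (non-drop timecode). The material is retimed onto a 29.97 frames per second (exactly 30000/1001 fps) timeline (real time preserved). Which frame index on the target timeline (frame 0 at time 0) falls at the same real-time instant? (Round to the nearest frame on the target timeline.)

Source frame index: (0×3600 + 38×60 + 0) × 30 + 10 = 68410.
Real time: 68410 / (30) = 6841/3 s.
Target frame: (6841/3) × (30000/1001) = 68410000/1001 ≈ 68341.658 → 68342.

frame 68342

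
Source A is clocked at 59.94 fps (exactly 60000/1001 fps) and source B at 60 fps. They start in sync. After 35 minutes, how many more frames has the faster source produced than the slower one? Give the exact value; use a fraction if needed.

18000/143 frames

35 min = 2100 s.
A emits 60000/1001 × 2100 = 18000000/143 frames; B emits 60 × 2100 = 126000.
Difference = 18000/143 frames (≈ 125.8741); B is ahead of A.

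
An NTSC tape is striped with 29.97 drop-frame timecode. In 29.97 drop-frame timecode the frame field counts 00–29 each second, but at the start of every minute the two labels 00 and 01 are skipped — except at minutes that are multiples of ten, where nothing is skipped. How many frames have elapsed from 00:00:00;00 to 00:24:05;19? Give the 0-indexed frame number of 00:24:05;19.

As if non-drop at 30 labels/s: (0 × 3600 + 24 × 60 + 5) × 30 + 19 = 43369.
Minute boundaries passed: 24; those not divisible by 10: 24 − 2 = 22; dropped labels = 2 × 22 = 44.
Actual frame index = 43369 − 44 = 43325.

43325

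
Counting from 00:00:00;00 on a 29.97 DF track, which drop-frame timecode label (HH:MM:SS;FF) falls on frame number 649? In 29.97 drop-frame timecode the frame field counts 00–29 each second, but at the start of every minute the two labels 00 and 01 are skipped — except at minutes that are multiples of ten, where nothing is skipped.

Each 10-minute DF block holds 10 × 60 × 30 − 9 × 2 = 17982 frames. 649 ÷ 17982 → 0 full blocks, remainder 649.
Within the partial block the first minute is 1800 frames and each further minute 1798, so 0 further minute boundaries passed. Total skipped labels = 18 × 0 + 2 × 0 = 0.
Non-drop label index = 649 + 0 = 649; at 30 labels/s that is 00:00:21:19, i.e. DF 00:00:21;19.

00:00:21;19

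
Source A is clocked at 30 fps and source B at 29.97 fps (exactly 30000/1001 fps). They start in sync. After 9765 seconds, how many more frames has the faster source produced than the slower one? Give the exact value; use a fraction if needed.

A emits 30 × 9765 = 292950 frames; B emits 30000/1001 × 9765 = 41850000/143.
Difference = 41850/143 frames (≈ 292.6573); B is behind A.

41850/143 frames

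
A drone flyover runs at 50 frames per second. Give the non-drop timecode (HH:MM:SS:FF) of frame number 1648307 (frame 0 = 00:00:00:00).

09:09:26:07

1648307 ÷ 50 = 32966 full seconds, remainder 7 frames.
32966 s = 9 h 9 min 26 s.
Timecode: 09:09:26:07.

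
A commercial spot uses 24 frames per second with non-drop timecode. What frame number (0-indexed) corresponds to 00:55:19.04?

79660

Total seconds to the label: (0 × 3600 + 55 × 60 + 19) = 3319.
Frame index = 3319 × 24 + 4 = 79660.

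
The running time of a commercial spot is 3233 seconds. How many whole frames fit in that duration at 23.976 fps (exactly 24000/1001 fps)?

Frames = 3233 × 24000/1001 = 77592000/1001 ≈ 77514.4855.
Complete frames: 77514.

77514 frames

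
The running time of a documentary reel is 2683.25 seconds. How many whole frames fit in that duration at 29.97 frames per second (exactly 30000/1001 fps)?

80417 frames

Frames = 2683.25 × 30000/1001 = 80497500/1001 ≈ 80417.0829.
Complete frames: 80417.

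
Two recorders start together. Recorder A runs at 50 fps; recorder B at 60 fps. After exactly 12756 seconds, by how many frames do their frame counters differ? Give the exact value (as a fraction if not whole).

127560 frames

A emits 50 × 12756 = 637800 frames; B emits 60 × 12756 = 765360.
Difference = 127560 frames; B is ahead of A.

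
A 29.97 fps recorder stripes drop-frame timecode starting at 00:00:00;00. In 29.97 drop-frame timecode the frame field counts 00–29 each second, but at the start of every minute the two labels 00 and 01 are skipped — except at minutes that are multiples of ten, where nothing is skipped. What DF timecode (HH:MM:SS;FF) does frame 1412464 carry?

13:05:29;08

Ten DF minutes hold 17982 frames, so frame 1412464 lies in block 78 (frames 1402596–1420577) with 9868 frames into that block.
The block's first minute is 1800 frames and the rest 1798 each; 9868 frames reaches minute 5, so 78 × 18 + 5 × 2 = 1414 labels have been skipped so far.
Adding those back, label number 1412464 + 1414 = 1413878 at 30 labels/s is 47129 s + 8 f = 13 h 5 min 29 s frame 8, i.e. 13:05:29;08.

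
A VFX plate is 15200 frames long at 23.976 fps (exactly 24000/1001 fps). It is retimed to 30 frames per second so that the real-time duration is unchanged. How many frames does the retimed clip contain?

Target frames = source frames × (target rate / source rate) = 15200 × (30)/(24000/1001) = 15200 × 1001/800 = 19019.

19019 frames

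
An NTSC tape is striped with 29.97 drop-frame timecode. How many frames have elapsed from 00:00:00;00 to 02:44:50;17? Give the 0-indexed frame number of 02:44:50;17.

As if non-drop at 30 labels/s: (2 × 3600 + 44 × 60 + 50) × 30 + 17 = 296717.
Minute boundaries passed: 164; those not divisible by 10: 164 − 16 = 148; dropped labels = 2 × 148 = 296.
Actual frame index = 296717 − 296 = 296421.

296421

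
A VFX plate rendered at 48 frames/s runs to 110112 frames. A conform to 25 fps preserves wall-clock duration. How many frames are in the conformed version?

57350 frames

Target frames = source frames × (target rate / source rate) = 110112 × (25)/(48) = 110112 × 25/48 = 57350.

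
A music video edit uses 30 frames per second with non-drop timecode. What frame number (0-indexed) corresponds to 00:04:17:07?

Total seconds to the label: (0 × 3600 + 4 × 60 + 17) = 257.
Frame index = 257 × 30 + 7 = 7717.

frame 7717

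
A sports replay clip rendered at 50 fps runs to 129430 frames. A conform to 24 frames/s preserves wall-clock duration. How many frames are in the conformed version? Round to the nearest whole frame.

62126 frames

Frames at target rate = 129430 × (24) / (50) = 310632/5 ≈ 62126.400.
Nearest whole frame: 62126.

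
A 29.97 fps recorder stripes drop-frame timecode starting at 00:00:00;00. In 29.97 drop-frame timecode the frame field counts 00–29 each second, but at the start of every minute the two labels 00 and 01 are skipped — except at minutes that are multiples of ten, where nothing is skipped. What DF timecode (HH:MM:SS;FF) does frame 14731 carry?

Ten DF minutes hold 17982 frames, so frame 14731 lies in block 0 (frames 0–17981) with 14731 frames into that block.
The block's first minute is 1800 frames and the rest 1798 each; 14731 frames reaches minute 8, so 0 × 18 + 8 × 2 = 16 labels have been skipped so far.
Adding those back, label number 14731 + 16 = 14747 at 30 labels/s is 491 s + 17 f = 0 h 8 min 11 s frame 17, i.e. 00:08:11;17.

00:08:11;17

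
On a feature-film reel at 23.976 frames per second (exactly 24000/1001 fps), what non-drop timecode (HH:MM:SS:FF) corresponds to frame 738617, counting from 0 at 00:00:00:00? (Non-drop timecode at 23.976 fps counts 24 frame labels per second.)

738617 ÷ 24 = 30775 full seconds, remainder 17 frames.
30775 s = 8 h 32 min 55 s.
Timecode: 08:32:55:17.

08:32:55:17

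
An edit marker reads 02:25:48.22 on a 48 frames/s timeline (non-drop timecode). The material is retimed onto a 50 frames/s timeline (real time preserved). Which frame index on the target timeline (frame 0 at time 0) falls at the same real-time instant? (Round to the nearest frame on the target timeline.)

Source frame index: (2×3600 + 25×60 + 48) × 48 + 22 = 419926.
Real time: 419926 / (48) = 209963/24 s.
Target frame: (209963/24) × (50) = 5249075/12 ≈ 437422.917 → 437423.

frame 437423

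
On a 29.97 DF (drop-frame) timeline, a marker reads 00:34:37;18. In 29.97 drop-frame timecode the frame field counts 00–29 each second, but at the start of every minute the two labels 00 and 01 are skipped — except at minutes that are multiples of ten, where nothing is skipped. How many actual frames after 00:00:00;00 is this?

62266

As if non-drop at 30 labels/s: (0 × 3600 + 34 × 60 + 37) × 30 + 18 = 62328.
Minute boundaries passed: 34; those not divisible by 10: 34 − 3 = 31; dropped labels = 2 × 31 = 62.
Actual frame index = 62328 − 62 = 62266.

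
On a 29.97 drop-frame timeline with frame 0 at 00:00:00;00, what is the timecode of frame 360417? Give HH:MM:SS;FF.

03:20:25;27

Ten DF minutes hold 17982 frames, so frame 360417 lies in block 20 (frames 359640–377621) with 777 frames into that block.
The block's first minute is 1800 frames and the rest 1798 each; 777 frames reaches minute 0, so 20 × 18 + 0 × 2 = 360 labels have been skipped so far.
Adding those back, label number 360417 + 360 = 360777 at 30 labels/s is 12025 s + 27 f = 3 h 20 min 25 s frame 27, i.e. 03:20:25;27.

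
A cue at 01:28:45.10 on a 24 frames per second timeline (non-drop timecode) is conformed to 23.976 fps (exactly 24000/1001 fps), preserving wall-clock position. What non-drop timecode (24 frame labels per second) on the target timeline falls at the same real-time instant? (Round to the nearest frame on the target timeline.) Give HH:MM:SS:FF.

Source frame index: (1×3600 + 28×60 + 45) × 24 + 10 = 127810.
Real time: 127810 / (24) = 63905/12 s.
Target frame: (63905/12) × (24000/1001) = 127810000/1001 ≈ 127682.318 → 127682.
At 24 labels/s: frame 127682 → 01:28:40:02.

01:28:40:02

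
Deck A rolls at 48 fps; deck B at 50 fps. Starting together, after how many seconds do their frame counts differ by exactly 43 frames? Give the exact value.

21.5 seconds

The gap grows by |50 − 48| = 2 frames per second.
Time for a 43-frame gap: 43 ÷ (2) = 21.5 s.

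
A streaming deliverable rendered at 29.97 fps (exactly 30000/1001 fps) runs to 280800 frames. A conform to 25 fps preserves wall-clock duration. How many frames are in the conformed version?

234234 frames

Target frames = source frames × (target rate / source rate) = 280800 × (25)/(30000/1001) = 280800 × 1001/1200 = 234234.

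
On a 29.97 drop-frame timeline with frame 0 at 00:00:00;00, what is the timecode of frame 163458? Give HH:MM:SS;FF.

Each 10-minute DF block holds 10 × 60 × 30 − 9 × 2 = 17982 frames. 163458 ÷ 17982 → 9 full blocks, remainder 1620.
Within the partial block the first minute is 1800 frames and each further minute 1798, so 0 further minute boundaries passed. Total skipped labels = 18 × 9 + 2 × 0 = 162.
Non-drop label index = 163458 + 162 = 163620; at 30 labels/s that is 01:30:54:00, i.e. DF 01:30:54;00.

01:30:54;00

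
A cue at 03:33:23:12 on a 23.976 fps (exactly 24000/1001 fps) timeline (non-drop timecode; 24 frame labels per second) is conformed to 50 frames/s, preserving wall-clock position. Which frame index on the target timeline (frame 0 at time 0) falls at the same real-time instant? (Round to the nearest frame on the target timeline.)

Source frame index: (3×3600 + 33×60 + 23) × 24 + 12 = 307284.
Real time: 307284 / (24000/1001) = 25632607/2000 s.
Target frame: (25632607/2000) × (50) = 25632607/40 ≈ 640815.175 → 640815.

frame 640815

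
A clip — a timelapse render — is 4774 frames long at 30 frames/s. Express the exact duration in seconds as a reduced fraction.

2387/15 seconds

Running time = 4774 ÷ (30) = 4774 × 1/30 = 2387/15 s.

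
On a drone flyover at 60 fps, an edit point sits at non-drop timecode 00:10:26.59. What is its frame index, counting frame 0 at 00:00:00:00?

37619

Total seconds to the label: (0 × 3600 + 10 × 60 + 26) = 626.
Frame index = 626 × 60 + 59 = 37619.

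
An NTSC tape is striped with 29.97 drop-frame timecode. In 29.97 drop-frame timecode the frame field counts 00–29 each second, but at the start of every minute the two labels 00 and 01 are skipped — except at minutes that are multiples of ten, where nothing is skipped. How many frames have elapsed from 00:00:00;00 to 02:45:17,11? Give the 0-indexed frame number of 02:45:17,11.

Complete 10-minute blocks: 16, each 17982 frames → 287712.
Remaining 5 whole minutes in the current block: 1800 + 4 × 1798 = 8992 frames.
Within the current minute: 17 × 30 + 11 − 2 = 519 (labels ;00/;01 skipped at this minute). Total = 287712 + 8992 + 519 = 297223.

297223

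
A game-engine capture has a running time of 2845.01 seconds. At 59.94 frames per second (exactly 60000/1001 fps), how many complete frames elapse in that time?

170530 frames

Frames = 2845.01 × 60000/1001 = 24385800/143 ≈ 170530.0699.
Complete frames: 170530.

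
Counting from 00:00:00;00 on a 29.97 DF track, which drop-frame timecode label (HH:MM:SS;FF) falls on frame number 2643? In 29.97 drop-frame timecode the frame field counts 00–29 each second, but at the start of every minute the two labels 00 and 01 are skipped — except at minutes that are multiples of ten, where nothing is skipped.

Each 10-minute DF block holds 10 × 60 × 30 − 9 × 2 = 17982 frames. 2643 ÷ 17982 → 0 full blocks, remainder 2643.
Within the partial block the first minute is 1800 frames and each further minute 1798, so 1 further minute boundary passed. Total skipped labels = 18 × 0 + 2 × 1 = 2.
Non-drop label index = 2643 + 2 = 2645; at 30 labels/s that is 00:01:28:05, i.e. DF 00:01:28;05.

00:01:28;05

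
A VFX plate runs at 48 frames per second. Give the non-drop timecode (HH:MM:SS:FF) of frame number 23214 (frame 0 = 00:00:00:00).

23214 ÷ 48 = 483 full seconds, remainder 30 frames.
483 s = 0 h 8 min 3 s.
Timecode: 00:08:03:30.

00:08:03:30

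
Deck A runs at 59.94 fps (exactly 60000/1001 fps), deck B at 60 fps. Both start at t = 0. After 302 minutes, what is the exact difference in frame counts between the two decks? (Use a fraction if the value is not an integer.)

302 min = 18120 s.
A emits 60000/1001 × 18120 = 1087200000/1001 frames; B emits 60 × 18120 = 1087200.
Difference = 1087200/1001 frames (≈ 1086.1139); B is ahead of A.

1087200/1001 frames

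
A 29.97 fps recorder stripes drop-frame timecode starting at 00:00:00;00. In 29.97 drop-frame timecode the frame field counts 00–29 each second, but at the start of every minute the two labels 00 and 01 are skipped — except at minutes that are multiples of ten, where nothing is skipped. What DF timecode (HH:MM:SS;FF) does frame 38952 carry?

Each 10-minute DF block holds 10 × 60 × 30 − 9 × 2 = 17982 frames. 38952 ÷ 17982 → 2 full blocks, remainder 2988.
Within the partial block the first minute is 1800 frames and each further minute 1798, so 1 further minute boundary passed. Total skipped labels = 18 × 2 + 2 × 1 = 38.
Non-drop label index = 38952 + 38 = 38990; at 30 labels/s that is 00:21:39:20, i.e. DF 00:21:39;20.

00:21:39;20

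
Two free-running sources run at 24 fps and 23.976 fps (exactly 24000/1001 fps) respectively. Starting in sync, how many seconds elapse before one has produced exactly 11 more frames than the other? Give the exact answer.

11011/24 seconds

The gap grows by |24000/1001 − 24| = 24/1001 frames per second.
Time for a 11-frame gap: 11 ÷ (24/1001) = 11011/24 s.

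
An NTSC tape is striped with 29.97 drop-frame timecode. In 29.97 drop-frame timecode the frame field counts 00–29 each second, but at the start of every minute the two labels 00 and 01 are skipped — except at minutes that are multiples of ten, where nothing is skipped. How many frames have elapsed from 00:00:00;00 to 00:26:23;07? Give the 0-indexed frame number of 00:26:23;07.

Complete 10-minute blocks: 2, each 17982 frames → 35964.
Remaining 6 whole minutes in the current block: 1800 + 5 × 1798 = 10790 frames.
Within the current minute: 23 × 30 + 7 − 2 = 695 (labels ;00/;01 skipped at this minute). Total = 35964 + 10790 + 695 = 47449.

47449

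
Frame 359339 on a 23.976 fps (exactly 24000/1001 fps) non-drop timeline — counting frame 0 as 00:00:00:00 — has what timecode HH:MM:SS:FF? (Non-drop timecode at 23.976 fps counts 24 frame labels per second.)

359339 ÷ 24 = 14972 full seconds, remainder 11 frames.
14972 s = 4 h 9 min 32 s.
Timecode: 04:09:32:11.

04:09:32:11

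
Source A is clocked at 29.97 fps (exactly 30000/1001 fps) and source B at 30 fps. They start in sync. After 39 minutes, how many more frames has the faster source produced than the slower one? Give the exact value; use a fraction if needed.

39 min = 2340 s.
A emits 30000/1001 × 2340 = 5400000/77 frames; B emits 30 × 2340 = 70200.
Difference = 5400/77 frames (≈ 70.1299); B is ahead of A.

5400/77 frames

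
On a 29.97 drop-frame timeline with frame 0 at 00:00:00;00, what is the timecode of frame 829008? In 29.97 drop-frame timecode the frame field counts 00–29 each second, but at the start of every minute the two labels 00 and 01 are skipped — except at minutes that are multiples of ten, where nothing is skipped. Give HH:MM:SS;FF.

07:41:01;08

Ten DF minutes hold 17982 frames, so frame 829008 lies in block 46 (frames 827172–845153) with 1836 frames into that block.
The block's first minute is 1800 frames and the rest 1798 each; 1836 frames reaches minute 1, so 46 × 18 + 1 × 2 = 830 labels have been skipped so far.
Adding those back, label number 829008 + 830 = 829838 at 30 labels/s is 27661 s + 8 f = 7 h 41 min 1 s frame 8, i.e. 07:41:01;08.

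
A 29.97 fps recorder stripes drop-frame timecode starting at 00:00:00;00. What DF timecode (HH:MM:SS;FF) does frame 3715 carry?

00:02:03;29

Ten DF minutes hold 17982 frames, so frame 3715 lies in block 0 (frames 0–17981) with 3715 frames into that block.
The block's first minute is 1800 frames and the rest 1798 each; 3715 frames reaches minute 2, so 0 × 18 + 2 × 2 = 4 labels have been skipped so far.
Adding those back, label number 3715 + 4 = 3719 at 30 labels/s is 123 s + 29 f = 0 h 2 min 3 s frame 29, i.e. 00:02:03;29.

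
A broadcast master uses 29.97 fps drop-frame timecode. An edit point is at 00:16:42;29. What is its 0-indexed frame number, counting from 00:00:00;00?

30059

Complete 10-minute blocks: 1, each 17982 frames → 17982.
Remaining 6 whole minutes in the current block: 1800 + 5 × 1798 = 10790 frames.
Within the current minute: 42 × 30 + 29 − 2 = 1287 (labels ;00/;01 skipped at this minute). Total = 17982 + 10790 + 1287 = 30059.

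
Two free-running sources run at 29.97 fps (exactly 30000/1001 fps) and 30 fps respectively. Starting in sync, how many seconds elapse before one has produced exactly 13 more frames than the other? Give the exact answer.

The gap grows by |30 − 30000/1001| = 30/1001 frames per second.
Time for a 13-frame gap: 13 ÷ (30/1001) = 13013/30 s.

13013/30 seconds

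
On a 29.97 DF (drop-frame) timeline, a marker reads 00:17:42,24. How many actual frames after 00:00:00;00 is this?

Complete 10-minute blocks: 1, each 17982 frames → 17982.
Remaining 7 whole minutes in the current block: 1800 + 6 × 1798 = 12588 frames.
Within the current minute: 42 × 30 + 24 − 2 = 1282 (labels ;00/;01 skipped at this minute). Total = 17982 + 12588 + 1282 = 31852.

31852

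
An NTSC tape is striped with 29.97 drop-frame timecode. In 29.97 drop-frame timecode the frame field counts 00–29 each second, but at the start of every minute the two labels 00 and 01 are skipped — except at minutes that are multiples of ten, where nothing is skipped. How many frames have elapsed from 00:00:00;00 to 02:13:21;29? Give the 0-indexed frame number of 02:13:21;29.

As if non-drop at 30 labels/s: (2 × 3600 + 13 × 60 + 21) × 30 + 29 = 240059.
Minute boundaries passed: 133; those not divisible by 10: 133 − 13 = 120; dropped labels = 2 × 120 = 240.
Actual frame index = 240059 − 240 = 239819.

239819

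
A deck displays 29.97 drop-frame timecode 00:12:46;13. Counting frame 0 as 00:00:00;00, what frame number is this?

22971

As if non-drop at 30 labels/s: (0 × 3600 + 12 × 60 + 46) × 30 + 13 = 22993.
Minute boundaries passed: 12; those not divisible by 10: 12 − 1 = 11; dropped labels = 2 × 11 = 22.
Actual frame index = 22993 − 22 = 22971.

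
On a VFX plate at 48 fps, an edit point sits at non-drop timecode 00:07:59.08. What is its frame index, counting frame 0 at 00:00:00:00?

Total seconds to the label: (0 × 3600 + 7 × 60 + 59) = 479.
Frame index = 479 × 48 + 8 = 23000.

23000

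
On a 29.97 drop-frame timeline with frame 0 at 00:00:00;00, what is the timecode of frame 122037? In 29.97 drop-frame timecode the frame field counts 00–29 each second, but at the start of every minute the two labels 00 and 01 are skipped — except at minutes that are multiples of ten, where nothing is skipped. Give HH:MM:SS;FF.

01:07:51;29

Ten DF minutes hold 17982 frames, so frame 122037 lies in block 6 (frames 107892–125873) with 14145 frames into that block.
The block's first minute is 1800 frames and the rest 1798 each; 14145 frames reaches minute 7, so 6 × 18 + 7 × 2 = 122 labels have been skipped so far.
Adding those back, label number 122037 + 122 = 122159 at 30 labels/s is 4071 s + 29 f = 1 h 7 min 51 s frame 29, i.e. 01:07:51;29.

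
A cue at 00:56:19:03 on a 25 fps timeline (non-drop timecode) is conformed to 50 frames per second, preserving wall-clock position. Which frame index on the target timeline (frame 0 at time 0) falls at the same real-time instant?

Source frame index: (0×3600 + 56×60 + 19) × 25 + 3 = 84478.
Real time: 84478 / (25) = 84478/25 s.
Target frame: (84478/25) × (50) = 168956.

frame 168956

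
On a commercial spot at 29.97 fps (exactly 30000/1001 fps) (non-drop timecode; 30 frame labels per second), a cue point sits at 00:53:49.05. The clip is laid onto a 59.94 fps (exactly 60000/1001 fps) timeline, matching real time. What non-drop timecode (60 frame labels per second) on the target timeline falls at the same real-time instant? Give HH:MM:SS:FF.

00:53:49:10

Source frame index: (0×3600 + 53×60 + 49) × 30 + 5 = 96875.
Real time: 96875 / (30000/1001) = 155155/48 s.
Target frame: (155155/48) × (60000/1001) = 193750.
At 60 labels/s: frame 193750 → 00:53:49:10.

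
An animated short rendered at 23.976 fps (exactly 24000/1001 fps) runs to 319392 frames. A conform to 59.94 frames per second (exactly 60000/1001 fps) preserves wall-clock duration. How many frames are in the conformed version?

Frames at target rate = 319392 × (60000/1001) / (24000/1001) = 798480.

798480 frames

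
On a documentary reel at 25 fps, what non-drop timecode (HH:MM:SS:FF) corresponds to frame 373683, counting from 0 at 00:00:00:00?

373683 ÷ 25 = 14947 full seconds, remainder 8 frames.
14947 s = 4 h 9 min 7 s.
Timecode: 04:09:07:08.

04:09:07:08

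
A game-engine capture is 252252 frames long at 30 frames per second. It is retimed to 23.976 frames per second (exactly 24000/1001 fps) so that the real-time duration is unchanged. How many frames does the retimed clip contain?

201600 frames

Target frames = source frames × (target rate / source rate) = 252252 × (24000/1001)/(30) = 252252 × 800/1001 = 201600.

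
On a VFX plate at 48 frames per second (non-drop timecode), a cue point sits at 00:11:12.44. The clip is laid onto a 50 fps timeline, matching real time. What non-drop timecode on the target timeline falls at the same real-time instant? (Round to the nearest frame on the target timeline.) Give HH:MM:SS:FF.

Source frame index: (0×3600 + 11×60 + 12) × 48 + 44 = 32300.
Real time: 32300 / (48) = 8075/12 s.
Target frame: (8075/12) × (50) = 201875/6 ≈ 33645.833 → 33646.
At 50 labels/s: frame 33646 → 00:11:12:46.

00:11:12:46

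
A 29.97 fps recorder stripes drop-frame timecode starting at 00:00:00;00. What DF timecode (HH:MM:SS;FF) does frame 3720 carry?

Each 10-minute DF block holds 10 × 60 × 30 − 9 × 2 = 17982 frames. 3720 ÷ 17982 → 0 full blocks, remainder 3720.
Within the partial block the first minute is 1800 frames and each further minute 1798, so 2 further minute boundaries passed. Total skipped labels = 18 × 0 + 2 × 2 = 4.
Non-drop label index = 3720 + 4 = 3724; at 30 labels/s that is 00:02:04:04, i.e. DF 00:02:04;04.

00:02:04;04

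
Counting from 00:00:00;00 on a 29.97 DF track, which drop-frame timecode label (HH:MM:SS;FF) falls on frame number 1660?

00:00:55;10

Ten DF minutes hold 17982 frames, so frame 1660 lies in block 0 (frames 0–17981) with 1660 frames into that block.
The block's first minute is 1800 frames and the rest 1798 each; 1660 frames reaches minute 0, so 0 × 18 + 0 × 2 = 0 labels have been skipped so far.
Adding those back, label number 1660 + 0 = 1660 at 30 labels/s is 55 s + 10 f = 0 h 0 min 55 s frame 10, i.e. 00:00:55;10.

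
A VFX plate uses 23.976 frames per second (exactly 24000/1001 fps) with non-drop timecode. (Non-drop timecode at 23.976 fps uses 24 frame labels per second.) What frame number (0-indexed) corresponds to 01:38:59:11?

142547

Total seconds to the label: (1 × 3600 + 38 × 60 + 59) = 5939.
Frame index = 5939 × 24 + 11 = 142547.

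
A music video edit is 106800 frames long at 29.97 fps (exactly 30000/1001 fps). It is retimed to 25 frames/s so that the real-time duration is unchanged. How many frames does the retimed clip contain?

89089 frames

Target frames = source frames × (target rate / source rate) = 106800 × (25)/(30000/1001) = 106800 × 1001/1200 = 89089.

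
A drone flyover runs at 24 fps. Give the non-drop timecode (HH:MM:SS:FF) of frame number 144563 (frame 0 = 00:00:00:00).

01:40:23:11

144563 ÷ 24 = 6023 full seconds, remainder 11 frames.
6023 s = 1 h 40 min 23 s.
Timecode: 01:40:23:11.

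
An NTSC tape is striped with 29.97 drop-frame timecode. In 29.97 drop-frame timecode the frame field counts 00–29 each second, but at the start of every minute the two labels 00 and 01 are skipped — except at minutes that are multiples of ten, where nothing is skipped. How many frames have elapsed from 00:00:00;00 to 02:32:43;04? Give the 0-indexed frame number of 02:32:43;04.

274620

As if non-drop at 30 labels/s: (2 × 3600 + 32 × 60 + 43) × 30 + 4 = 274894.
Minute boundaries passed: 152; those not divisible by 10: 152 − 15 = 137; dropped labels = 2 × 137 = 274.
Actual frame index = 274894 − 274 = 274620.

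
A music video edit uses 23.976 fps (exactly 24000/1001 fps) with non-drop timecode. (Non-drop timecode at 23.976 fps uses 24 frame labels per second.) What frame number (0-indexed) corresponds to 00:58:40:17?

84497

Total seconds to the label: (0 × 3600 + 58 × 60 + 40) = 3520.
Frame index = 3520 × 24 + 17 = 84497.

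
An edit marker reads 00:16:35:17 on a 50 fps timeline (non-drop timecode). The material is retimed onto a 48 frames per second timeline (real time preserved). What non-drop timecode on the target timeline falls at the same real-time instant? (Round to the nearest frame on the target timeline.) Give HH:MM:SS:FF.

00:16:35:16

Source frame index: (0×3600 + 16×60 + 35) × 50 + 17 = 49767.
Real time: 49767 / (50) = 49767/50 s.
Target frame: (49767/50) × (48) = 1194408/25 ≈ 47776.320 → 47776.
At 48 labels/s: frame 47776 → 00:16:35:16.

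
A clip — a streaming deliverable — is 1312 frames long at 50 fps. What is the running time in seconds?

Running time = 1312 / (50) = 26.24 s.

26.24 seconds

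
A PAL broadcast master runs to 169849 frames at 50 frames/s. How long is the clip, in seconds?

3396.98 seconds

Running time = 169849 / (50) = 3396.98 s.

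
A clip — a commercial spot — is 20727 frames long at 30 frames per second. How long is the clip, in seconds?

690.9 seconds

Running time = 20727 / (30) = 690.9 s.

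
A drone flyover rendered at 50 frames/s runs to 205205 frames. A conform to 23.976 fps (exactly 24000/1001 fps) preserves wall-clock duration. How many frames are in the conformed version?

Target frames = source frames × (target rate / source rate) = 205205 × (24000/1001)/(50) = 205205 × 480/1001 = 98400.

98400 frames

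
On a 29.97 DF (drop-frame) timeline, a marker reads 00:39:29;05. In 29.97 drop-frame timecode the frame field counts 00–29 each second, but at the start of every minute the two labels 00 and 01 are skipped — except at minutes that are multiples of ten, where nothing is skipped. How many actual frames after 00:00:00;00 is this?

Complete 10-minute blocks: 3, each 17982 frames → 53946.
Remaining 9 whole minutes in the current block: 1800 + 8 × 1798 = 16184 frames.
Within the current minute: 29 × 30 + 5 − 2 = 873 (labels ;00/;01 skipped at this minute). Total = 53946 + 16184 + 873 = 71003.

71003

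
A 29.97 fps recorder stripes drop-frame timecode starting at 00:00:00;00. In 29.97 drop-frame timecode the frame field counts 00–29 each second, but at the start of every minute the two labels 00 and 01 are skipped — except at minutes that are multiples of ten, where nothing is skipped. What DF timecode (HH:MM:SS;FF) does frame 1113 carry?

00:00:37;03

Each 10-minute DF block holds 10 × 60 × 30 − 9 × 2 = 17982 frames. 1113 ÷ 17982 → 0 full blocks, remainder 1113.
Within the partial block the first minute is 1800 frames and each further minute 1798, so 0 further minute boundaries passed. Total skipped labels = 18 × 0 + 2 × 0 = 0.
Non-drop label index = 1113 + 0 = 1113; at 30 labels/s that is 00:00:37:03, i.e. DF 00:00:37;03.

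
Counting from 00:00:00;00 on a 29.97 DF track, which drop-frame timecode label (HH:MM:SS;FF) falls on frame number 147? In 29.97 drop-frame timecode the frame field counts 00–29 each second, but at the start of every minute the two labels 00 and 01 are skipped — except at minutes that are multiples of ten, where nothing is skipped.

00:00:04;27

Each 10-minute DF block holds 10 × 60 × 30 − 9 × 2 = 17982 frames. 147 ÷ 17982 → 0 full blocks, remainder 147.
Within the partial block the first minute is 1800 frames and each further minute 1798, so 0 further minute boundaries passed. Total skipped labels = 18 × 0 + 2 × 0 = 0.
Non-drop label index = 147 + 0 = 147; at 30 labels/s that is 00:00:04:27, i.e. DF 00:00:04;27.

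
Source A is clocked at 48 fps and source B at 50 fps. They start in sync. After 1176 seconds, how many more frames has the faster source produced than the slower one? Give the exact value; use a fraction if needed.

A emits 48 × 1176 = 56448 frames; B emits 50 × 1176 = 58800.
Difference = 2352 frames; B is ahead of A.

2352 frames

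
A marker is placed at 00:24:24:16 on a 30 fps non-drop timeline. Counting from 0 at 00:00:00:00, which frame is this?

frame 43936

Total seconds to the label: (0 × 3600 + 24 × 60 + 24) = 1464.
Frame index = 1464 × 30 + 16 = 43936.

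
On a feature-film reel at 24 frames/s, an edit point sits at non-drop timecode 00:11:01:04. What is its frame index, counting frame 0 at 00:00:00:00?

frame 15868

Total seconds to the label: (0 × 3600 + 11 × 60 + 1) = 661.
Frame index = 661 × 24 + 4 = 15868.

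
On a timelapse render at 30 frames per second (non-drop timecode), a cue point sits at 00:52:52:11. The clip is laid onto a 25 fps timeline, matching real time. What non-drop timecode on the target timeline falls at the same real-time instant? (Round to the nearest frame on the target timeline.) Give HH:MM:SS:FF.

Source frame index: (0×3600 + 52×60 + 52) × 30 + 11 = 95171.
Real time: 95171 / (30) = 95171/30 s.
Target frame: (95171/30) × (25) = 475855/6 ≈ 79309.167 → 79309.
At 25 labels/s: frame 79309 → 00:52:52:09.

00:52:52:09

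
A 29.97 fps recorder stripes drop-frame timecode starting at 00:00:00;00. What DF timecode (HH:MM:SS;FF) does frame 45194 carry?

Ten DF minutes hold 17982 frames, so frame 45194 lies in block 2 (frames 35964–53945) with 9230 frames into that block.
The block's first minute is 1800 frames and the rest 1798 each; 9230 frames reaches minute 5, so 2 × 18 + 5 × 2 = 46 labels have been skipped so far.
Adding those back, label number 45194 + 46 = 45240 at 30 labels/s is 1508 s + 0 f = 0 h 25 min 8 s frame 0, i.e. 00:25:08;00.

00:25:08;00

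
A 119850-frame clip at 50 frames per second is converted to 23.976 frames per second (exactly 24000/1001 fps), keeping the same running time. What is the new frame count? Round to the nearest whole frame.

57471 frames

Frames at target rate = 119850 × (24000/1001) / (50) = 57528000/1001 ≈ 57470.529.
Nearest whole frame: 57471.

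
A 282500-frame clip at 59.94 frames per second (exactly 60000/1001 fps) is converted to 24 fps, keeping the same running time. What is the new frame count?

113113 frames

Target frames = source frames × (target rate / source rate) = 282500 × (24)/(60000/1001) = 282500 × 1001/2500 = 113113.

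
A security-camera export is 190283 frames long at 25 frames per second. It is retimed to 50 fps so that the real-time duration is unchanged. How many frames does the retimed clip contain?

Target frames = source frames × (target rate / source rate) = 190283 × (50)/(25) = 190283 × 2 = 380566.

380566 frames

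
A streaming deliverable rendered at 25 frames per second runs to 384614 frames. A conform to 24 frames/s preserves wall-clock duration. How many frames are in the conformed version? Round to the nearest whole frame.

Frames at target rate = 384614 × (24) / (25) = 9230736/25 ≈ 369229.440.
Nearest whole frame: 369229.

369229 frames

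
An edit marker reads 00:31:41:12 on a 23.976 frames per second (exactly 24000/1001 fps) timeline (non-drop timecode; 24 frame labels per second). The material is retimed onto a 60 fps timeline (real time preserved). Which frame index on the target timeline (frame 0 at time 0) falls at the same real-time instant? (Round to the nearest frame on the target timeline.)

frame 114204

Source frame index: (0×3600 + 31×60 + 41) × 24 + 12 = 45636.
Real time: 45636 / (24000/1001) = 3806803/2000 s.
Target frame: (3806803/2000) × (60) = 11420409/100 ≈ 114204.090 → 114204.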